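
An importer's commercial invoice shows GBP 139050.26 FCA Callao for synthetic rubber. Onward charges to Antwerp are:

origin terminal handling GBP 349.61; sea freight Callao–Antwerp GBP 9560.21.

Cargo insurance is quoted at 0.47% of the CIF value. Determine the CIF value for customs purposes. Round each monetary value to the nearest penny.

Let C be the CIF value. C = FCA price + pre-shipment costs + freight + 0.47% × C
C − 0.47% × C = 139050.26 + 349.61 + 9560.21
0.9953 × C = 148960.08
C = 148960.08 / 0.9953 = 149663.50
Insurance premium = 0.47% × 149663.50 = 703.42

CIF value: GBP 149663.50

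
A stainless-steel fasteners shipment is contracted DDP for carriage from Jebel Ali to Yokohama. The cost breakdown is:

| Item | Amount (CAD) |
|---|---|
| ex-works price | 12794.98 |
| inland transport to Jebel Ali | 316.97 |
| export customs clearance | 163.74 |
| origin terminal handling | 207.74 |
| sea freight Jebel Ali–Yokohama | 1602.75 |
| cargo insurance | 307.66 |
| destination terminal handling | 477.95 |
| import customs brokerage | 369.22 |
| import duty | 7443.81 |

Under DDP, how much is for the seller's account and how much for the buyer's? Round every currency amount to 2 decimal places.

DDP: the seller bears all costs including import duty.
Seller's account: goods 12794.98 + inland to port 316.97 + export clearance 163.74 + origin terminal 207.74 + freight 1602.75 + insurance 307.66 + destination terminal 477.95 + brokerage 369.22 + duty 7443.81 = 23684.82
Buyer's account: 0.00

Seller: CAD 23684.82; buyer: CAD 0.00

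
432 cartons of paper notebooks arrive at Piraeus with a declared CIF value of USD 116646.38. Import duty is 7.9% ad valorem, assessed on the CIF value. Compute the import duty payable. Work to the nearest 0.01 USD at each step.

Import duty = 116646.38 × 7.9% = 9215.06

Import duty: USD 9215.06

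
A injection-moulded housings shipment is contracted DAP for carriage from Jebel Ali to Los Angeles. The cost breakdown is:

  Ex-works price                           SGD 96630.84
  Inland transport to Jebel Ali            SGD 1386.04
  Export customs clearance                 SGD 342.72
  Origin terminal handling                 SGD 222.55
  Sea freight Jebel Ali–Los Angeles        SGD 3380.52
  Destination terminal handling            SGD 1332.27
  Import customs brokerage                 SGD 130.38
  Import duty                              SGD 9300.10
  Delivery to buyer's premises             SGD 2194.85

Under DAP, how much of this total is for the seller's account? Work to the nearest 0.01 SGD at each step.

DAP: the seller bears all costs to the named destination except import duty and clearance.
Seller's account: goods 96630.84 + inland to port 1386.04 + export clearance 342.72 + origin terminal 222.55 + freight 3380.52 + destination terminal 1332.27 + delivery 2194.85 = 105489.79
Buyer's account: brokerage 130.38 + duty 9300.10 = 9430.48

Seller's account: SGD 105489.79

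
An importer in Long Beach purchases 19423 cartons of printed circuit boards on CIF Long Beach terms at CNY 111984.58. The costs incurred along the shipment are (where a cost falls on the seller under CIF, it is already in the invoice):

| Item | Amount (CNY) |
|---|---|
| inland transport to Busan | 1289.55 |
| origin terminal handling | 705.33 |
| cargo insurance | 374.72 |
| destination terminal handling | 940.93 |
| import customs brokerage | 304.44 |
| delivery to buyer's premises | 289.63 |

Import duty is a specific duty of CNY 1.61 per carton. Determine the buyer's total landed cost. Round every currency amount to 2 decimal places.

Total landed cost: CNY 144790.61

CIF: the seller pays costs through ocean freight and marine insurance to the destination port.
Already in the invoice (seller's account under CIF): inland to port, origin terminal, insurance — exclude.
The CIF price already equals the CIF value: 111984.58
Import duty = 19423 × 1.61 = 31271.03
Buyer bears: destination terminal 940.93 + brokerage 304.44 + delivery 289.63 + duty 31271.03 = 32806.03
Landed cost = invoice 111984.58 + 32806.03 = 144790.61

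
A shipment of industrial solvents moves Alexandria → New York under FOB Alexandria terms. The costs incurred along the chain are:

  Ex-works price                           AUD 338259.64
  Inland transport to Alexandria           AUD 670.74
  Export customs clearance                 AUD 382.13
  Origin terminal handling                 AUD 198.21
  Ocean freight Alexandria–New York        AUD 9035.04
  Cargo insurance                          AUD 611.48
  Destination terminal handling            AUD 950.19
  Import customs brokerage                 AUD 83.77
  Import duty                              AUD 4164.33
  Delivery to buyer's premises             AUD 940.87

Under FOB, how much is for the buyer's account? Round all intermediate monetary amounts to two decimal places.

FOB: the seller bears costs until goods are on board at the origin port; the buyer bears freight, insurance and all costs thereafter.
Seller's account: goods 338259.64 + inland to port 670.74 + export clearance 382.13 + origin terminal 198.21 = 339510.72
Buyer's account: freight 9035.04 + insurance 611.48 + destination terminal 950.19 + brokerage 83.77 + duty 4164.33 + delivery 940.87 = 15785.68

Buyer's account: AUD 15785.68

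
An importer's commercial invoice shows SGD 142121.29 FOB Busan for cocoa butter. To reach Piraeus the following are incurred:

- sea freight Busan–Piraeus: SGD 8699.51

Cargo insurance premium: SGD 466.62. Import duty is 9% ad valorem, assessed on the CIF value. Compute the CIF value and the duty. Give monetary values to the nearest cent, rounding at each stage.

CIF value: SGD 151287.42; import duty: SGD 13615.87

CIF = FOB price + freight + insurance
CIF = 142121.29 + 8699.51 + 466.62 = 151287.42
Import duty = 151287.42 × 9% = 13615.87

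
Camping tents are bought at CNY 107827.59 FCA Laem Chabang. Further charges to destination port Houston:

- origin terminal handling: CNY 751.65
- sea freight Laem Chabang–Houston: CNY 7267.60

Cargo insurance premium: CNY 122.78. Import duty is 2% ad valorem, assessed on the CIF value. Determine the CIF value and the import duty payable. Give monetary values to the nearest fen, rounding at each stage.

CIF value: CNY 115969.62; import duty: CNY 2319.39

CIF = FCA price + pre-shipment costs + freight + insurance
CIF = 107827.59 + 751.65 + 7267.60 + 122.78 = 115969.62
Import duty = 115969.62 × 2% = 2319.39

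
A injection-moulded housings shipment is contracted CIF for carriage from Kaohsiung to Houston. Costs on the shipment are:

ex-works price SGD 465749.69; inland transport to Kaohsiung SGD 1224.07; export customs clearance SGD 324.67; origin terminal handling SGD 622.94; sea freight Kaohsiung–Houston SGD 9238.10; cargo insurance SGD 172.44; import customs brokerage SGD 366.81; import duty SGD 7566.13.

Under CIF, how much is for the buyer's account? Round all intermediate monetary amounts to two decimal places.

CIF: the seller pays costs through ocean freight and marine insurance to the destination port.
Seller's account: goods 465749.69 + inland to port 1224.07 + export clearance 324.67 + origin terminal 622.94 + freight 9238.10 + insurance 172.44 = 477331.91
Buyer's account: brokerage 366.81 + duty 7566.13 = 7932.94

Buyer's account: SGD 7932.94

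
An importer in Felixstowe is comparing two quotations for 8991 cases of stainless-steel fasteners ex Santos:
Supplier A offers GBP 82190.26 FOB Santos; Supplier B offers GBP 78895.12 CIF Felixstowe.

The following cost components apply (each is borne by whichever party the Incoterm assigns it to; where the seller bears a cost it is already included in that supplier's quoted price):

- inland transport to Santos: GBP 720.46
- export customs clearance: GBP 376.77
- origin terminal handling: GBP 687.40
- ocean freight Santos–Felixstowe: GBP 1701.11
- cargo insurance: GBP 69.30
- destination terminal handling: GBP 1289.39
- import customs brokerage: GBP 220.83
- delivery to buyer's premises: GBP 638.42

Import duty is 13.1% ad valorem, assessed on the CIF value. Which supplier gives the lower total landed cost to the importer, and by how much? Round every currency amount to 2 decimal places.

Supplier B is cheaper by GBP 5729.14

Supplier A (FOB):
CIF value = FOB price + freight + insurance = 82190.26 + 1701.11 + 69.30 = 83960.67
Import duty = 83960.67 × 13.1% = 10998.85
Buyer bears (A): 1701.11 + 69.30 + 1289.39 + 220.83 + 638.42 = 3919.05
Landed cost (A) = invoice 82190.26 + 3919.05 + duty 10998.85 = 97108.16
Supplier B (CIF):
The CIF price already equals the CIF value: 78895.12
Import duty = 78895.12 × 13.1% = 10335.26
Buyer bears (B): 1289.39 + 220.83 + 638.42 = 2148.64
Landed cost (B) = invoice 78895.12 + 2148.64 + duty 10335.26 = 91379.02
Difference = |97108.16 − 91379.02| = 5729.14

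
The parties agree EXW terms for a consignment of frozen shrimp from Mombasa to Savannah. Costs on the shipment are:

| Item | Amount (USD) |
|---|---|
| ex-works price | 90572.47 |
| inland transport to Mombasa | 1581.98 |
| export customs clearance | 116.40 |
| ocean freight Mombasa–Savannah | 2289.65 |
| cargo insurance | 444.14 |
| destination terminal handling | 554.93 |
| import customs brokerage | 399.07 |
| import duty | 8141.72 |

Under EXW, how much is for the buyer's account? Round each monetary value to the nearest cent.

EXW: the seller makes goods available at their premises; the buyer bears all onward costs.
Seller's account: goods 90572.47 = 90572.47
Buyer's account: inland to port 1581.98 + export clearance 116.40 + freight 2289.65 + insurance 444.14 + destination terminal 554.93 + brokerage 399.07 + duty 8141.72 = 13527.89

Buyer's account: USD 13527.89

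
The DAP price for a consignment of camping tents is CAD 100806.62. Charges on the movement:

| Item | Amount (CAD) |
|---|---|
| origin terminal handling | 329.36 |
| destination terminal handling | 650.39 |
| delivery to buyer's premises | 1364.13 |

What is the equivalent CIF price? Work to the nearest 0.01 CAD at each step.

Not relevant to the conversion: origin terminal — on the seller under both DAP and CIF; already in the DAP price and stays in the CIF price.
From DAP to CIF, the seller no longer bears: destination terminal, delivery.
CIF price = 100806.62 − 650.39 − 1364.13 = 98792.10

CIF price: CAD 98792.10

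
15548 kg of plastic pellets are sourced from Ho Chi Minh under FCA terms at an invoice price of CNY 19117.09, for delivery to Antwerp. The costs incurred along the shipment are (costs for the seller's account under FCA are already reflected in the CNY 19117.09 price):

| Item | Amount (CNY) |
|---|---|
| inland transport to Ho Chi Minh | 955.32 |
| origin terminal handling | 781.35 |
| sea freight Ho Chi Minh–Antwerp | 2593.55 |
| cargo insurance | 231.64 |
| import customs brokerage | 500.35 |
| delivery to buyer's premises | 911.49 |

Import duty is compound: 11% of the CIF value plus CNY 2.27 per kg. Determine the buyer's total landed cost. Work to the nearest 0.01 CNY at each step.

Total landed cost: CNY 61929.03

FCA: the seller delivers export-cleared goods to the carrier; the buyer bears costs from that point.
Already in the invoice (seller's account under FCA): inland to port — exclude.
CIF value = FCA price + origin terminal + freight + insurance = 19117.09 + 781.35 + 2593.55 + 231.64 = 22723.63
Ad valorem component: 22723.63 × 11% = 2499.60
Specific component: 15548 × 2.27 = 35293.96
Import duty = 2499.60 + 35293.96 = 37793.56
Buyer bears: origin terminal 781.35 + freight 2593.55 + insurance 231.64 + brokerage 500.35 + delivery 911.49 + duty 37793.56 = 42811.94
Landed cost = invoice 19117.09 + 42811.94 = 61929.03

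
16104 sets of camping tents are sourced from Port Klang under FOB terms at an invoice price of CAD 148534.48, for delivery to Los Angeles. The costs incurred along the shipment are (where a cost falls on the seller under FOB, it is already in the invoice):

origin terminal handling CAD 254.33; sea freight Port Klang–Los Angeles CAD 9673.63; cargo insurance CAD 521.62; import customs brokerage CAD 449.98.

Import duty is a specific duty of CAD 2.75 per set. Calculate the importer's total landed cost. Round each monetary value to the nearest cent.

FOB: the seller bears costs until goods are on board at the origin port; the buyer bears freight, insurance and all costs thereafter.
Already in the invoice (seller's account under FOB): origin terminal — exclude.
CIF value = FOB price + freight + insurance = 148534.48 + 9673.63 + 521.62 = 158729.73
Import duty = 16104 × 2.75 = 44286.00
Buyer bears: freight 9673.63 + insurance 521.62 + brokerage 449.98 + duty 44286.00 = 54931.23
Landed cost = invoice 148534.48 + 54931.23 = 203465.71

Total landed cost: CAD 203465.71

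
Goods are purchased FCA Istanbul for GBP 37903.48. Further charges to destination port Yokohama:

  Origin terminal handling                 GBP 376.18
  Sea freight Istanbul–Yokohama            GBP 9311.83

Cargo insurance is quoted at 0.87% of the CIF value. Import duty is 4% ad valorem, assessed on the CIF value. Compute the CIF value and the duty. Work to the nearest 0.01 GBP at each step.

Let C be the CIF value. C = FCA price + pre-shipment costs + freight + 0.87% × C
C − 0.87% × C = 37903.48 + 376.18 + 9311.83
0.9913 × C = 47591.49
C = 47591.49 / 0.9913 = 48009.17
Insurance premium = 0.87% × 48009.17 = 417.68
Import duty = 48009.17 × 4% = 1920.37

CIF value: GBP 48009.17; import duty: GBP 1920.37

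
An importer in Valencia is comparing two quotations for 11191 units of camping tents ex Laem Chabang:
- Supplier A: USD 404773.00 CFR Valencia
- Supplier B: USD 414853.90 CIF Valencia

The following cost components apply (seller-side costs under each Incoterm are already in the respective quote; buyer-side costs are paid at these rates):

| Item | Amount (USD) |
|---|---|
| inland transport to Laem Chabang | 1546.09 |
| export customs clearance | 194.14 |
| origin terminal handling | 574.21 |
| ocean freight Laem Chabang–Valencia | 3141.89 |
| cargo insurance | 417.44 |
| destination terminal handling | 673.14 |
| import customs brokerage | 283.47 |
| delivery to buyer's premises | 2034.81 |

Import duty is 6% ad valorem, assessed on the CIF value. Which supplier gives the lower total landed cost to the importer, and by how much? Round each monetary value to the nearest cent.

Supplier A (CFR):
CIF value = CFR price + insurance = 404773.00 + 417.44 = 405190.44
Import duty = 405190.44 × 6% = 24311.43
Buyer bears (A): 417.44 + 673.14 + 283.47 + 2034.81 = 3408.86
Landed cost (A) = invoice 404773.00 + 3408.86 + duty 24311.43 = 432493.29
Supplier B (CIF):
The CIF price already equals the CIF value: 414853.90
Import duty = 414853.90 × 6% = 24891.23
Buyer bears (B): 673.14 + 283.47 + 2034.81 = 2991.42
Landed cost (B) = invoice 414853.90 + 2991.42 + duty 24891.23 = 442736.55
Difference = |432493.29 − 442736.55| = 10243.26

Supplier A is cheaper by USD 10243.26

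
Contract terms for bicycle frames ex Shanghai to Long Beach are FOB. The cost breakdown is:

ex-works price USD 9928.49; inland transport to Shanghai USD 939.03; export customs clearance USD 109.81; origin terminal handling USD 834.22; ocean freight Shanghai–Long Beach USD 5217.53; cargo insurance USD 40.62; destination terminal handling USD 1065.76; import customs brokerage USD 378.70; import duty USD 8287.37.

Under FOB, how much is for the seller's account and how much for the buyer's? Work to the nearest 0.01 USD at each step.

FOB: the seller bears costs until goods are on board at the origin port; the buyer bears freight, insurance and all costs thereafter.
Seller's account: goods 9928.49 + inland to port 939.03 + export clearance 109.81 + origin terminal 834.22 = 11811.55
Buyer's account: freight 5217.53 + insurance 40.62 + destination terminal 1065.76 + brokerage 378.70 + duty 8287.37 = 14989.98

Seller: USD 11811.55; buyer: USD 14989.98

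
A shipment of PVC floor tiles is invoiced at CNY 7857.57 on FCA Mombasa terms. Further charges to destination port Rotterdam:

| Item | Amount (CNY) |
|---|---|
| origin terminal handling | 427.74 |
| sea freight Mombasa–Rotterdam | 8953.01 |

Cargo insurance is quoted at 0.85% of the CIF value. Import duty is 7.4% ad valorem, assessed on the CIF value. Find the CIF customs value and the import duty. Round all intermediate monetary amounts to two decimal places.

Let C be the CIF value. C = FCA price + pre-shipment costs + freight + 0.85% × C
C − 0.85% × C = 7857.57 + 427.74 + 8953.01
0.9915 × C = 17238.32
C = 17238.32 / 0.9915 = 17386.10
Insurance premium = 0.85% × 17386.10 = 147.78
Import duty = 17386.10 × 7.4% = 1286.57

CIF value: CNY 17386.10; import duty: CNY 1286.57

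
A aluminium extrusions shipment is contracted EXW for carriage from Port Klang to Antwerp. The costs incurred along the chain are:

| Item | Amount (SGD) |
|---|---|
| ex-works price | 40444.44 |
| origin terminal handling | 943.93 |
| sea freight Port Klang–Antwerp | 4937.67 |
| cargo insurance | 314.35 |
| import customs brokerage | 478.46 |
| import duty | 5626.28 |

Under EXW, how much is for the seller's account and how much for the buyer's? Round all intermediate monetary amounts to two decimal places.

EXW: the seller makes goods available at their premises; the buyer bears all onward costs.
Seller's account: goods 40444.44 = 40444.44
Buyer's account: origin terminal 943.93 + freight 4937.67 + insurance 314.35 + brokerage 478.46 + duty 5626.28 = 12300.69

Seller: SGD 40444.44; buyer: SGD 12300.69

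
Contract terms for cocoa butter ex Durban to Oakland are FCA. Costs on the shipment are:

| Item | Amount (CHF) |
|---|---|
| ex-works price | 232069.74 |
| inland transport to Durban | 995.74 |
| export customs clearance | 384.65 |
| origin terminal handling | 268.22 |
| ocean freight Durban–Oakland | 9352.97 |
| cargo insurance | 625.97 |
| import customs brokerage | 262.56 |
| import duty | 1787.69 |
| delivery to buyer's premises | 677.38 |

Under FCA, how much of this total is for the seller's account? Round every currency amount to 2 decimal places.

FCA: the seller delivers export-cleared goods to the carrier; the buyer bears costs from that point.
Seller's account: goods 232069.74 + inland to port 995.74 + export clearance 384.65 = 233450.13
Buyer's account: origin terminal 268.22 + freight 9352.97 + insurance 625.97 + brokerage 262.56 + duty 1787.69 + delivery 677.38 = 12974.79

Seller's account: CHF 233450.13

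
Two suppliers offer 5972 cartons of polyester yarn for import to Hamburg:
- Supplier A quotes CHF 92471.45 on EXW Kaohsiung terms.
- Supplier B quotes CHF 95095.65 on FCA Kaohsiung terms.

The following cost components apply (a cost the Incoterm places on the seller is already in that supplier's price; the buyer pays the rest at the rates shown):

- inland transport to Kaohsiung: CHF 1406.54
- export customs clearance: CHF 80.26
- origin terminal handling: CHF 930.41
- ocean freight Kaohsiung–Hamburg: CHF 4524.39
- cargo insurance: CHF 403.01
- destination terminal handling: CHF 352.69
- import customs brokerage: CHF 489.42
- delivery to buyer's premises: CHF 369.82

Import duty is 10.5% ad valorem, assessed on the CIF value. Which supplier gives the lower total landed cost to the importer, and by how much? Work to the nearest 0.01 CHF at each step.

Supplier A is cheaper by CHF 1256.82

Supplier A (EXW):
CIF value = EXW price + inland to port + export clearance + origin terminal + freight + insurance = 92471.45 + 1406.54 + 80.26 + 930.41 + 4524.39 + 403.01 = 99816.06
Import duty = 99816.06 × 10.5% = 10480.69
Buyer bears (A): 1406.54 + 80.26 + 930.41 + 4524.39 + 403.01 + 352.69 + 489.42 + 369.82 = 8556.54
Landed cost (A) = invoice 92471.45 + 8556.54 + duty 10480.69 = 111508.68
Supplier B (FCA):
CIF value = FCA price + origin terminal + freight + insurance = 95095.65 + 930.41 + 4524.39 + 403.01 = 100953.46
Import duty = 100953.46 × 10.5% = 10600.11
Buyer bears (B): 930.41 + 4524.39 + 403.01 + 352.69 + 489.42 + 369.82 = 7069.74
Landed cost (B) = invoice 95095.65 + 7069.74 + duty 10600.11 = 112765.50
Difference = |111508.68 − 112765.50| = 1256.82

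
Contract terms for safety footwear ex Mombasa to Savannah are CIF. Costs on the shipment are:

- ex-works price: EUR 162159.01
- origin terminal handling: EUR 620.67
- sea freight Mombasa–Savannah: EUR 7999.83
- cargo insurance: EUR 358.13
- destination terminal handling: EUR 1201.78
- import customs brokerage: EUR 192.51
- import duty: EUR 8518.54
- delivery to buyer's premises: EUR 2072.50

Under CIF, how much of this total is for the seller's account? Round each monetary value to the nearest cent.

Seller's account: EUR 171137.64

CIF: the seller pays costs through ocean freight and marine insurance to the destination port.
Seller's account: goods 162159.01 + origin terminal 620.67 + freight 7999.83 + insurance 358.13 = 171137.64
Buyer's account: destination terminal 1201.78 + brokerage 192.51 + duty 8518.54 + delivery 2072.50 = 11985.33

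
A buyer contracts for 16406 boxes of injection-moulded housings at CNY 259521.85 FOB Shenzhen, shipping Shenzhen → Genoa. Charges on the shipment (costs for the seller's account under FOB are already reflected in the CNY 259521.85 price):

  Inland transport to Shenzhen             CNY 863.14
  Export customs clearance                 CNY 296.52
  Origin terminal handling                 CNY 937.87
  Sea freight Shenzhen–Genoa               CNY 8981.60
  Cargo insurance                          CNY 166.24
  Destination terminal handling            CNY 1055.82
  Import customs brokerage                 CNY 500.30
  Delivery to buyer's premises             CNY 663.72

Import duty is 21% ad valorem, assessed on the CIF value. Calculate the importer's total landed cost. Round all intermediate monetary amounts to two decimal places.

FOB: the seller bears costs until goods are on board at the origin port; the buyer bears freight, insurance and all costs thereafter.
Already in the invoice (seller's account under FOB): inland to port, export clearance, origin terminal — exclude.
CIF value = FOB price + freight + insurance = 259521.85 + 8981.60 + 166.24 = 268669.69
Import duty = 268669.69 × 21% = 56420.63
Buyer bears: freight 8981.60 + insurance 166.24 + destination terminal 1055.82 + brokerage 500.30 + delivery 663.72 + duty 56420.63 = 67788.31
Landed cost = invoice 259521.85 + 67788.31 = 327310.16

Total landed cost: CNY 327310.16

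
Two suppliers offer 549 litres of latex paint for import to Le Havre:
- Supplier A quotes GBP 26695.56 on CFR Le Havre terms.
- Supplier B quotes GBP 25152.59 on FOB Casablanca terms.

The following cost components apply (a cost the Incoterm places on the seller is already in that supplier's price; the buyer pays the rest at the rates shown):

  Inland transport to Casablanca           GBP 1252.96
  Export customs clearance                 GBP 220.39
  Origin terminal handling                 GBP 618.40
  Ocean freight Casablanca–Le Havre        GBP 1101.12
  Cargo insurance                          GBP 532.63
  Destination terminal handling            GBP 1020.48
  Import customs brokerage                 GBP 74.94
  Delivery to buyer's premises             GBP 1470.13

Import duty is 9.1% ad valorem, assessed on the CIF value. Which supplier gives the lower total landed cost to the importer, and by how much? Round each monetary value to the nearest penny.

Supplier A (CFR):
CIF value = CFR price + insurance = 26695.56 + 532.63 = 27228.19
Import duty = 27228.19 × 9.1% = 2477.77
Buyer bears (A): 532.63 + 1020.48 + 74.94 + 1470.13 = 3098.18
Landed cost (A) = invoice 26695.56 + 3098.18 + duty 2477.77 = 32271.51
Supplier B (FOB):
CIF value = FOB price + freight + insurance = 25152.59 + 1101.12 + 532.63 = 26786.34
Import duty = 26786.34 × 9.1% = 2437.56
Buyer bears (B): 1101.12 + 532.63 + 1020.48 + 74.94 + 1470.13 = 4199.30
Landed cost (B) = invoice 25152.59 + 4199.30 + duty 2437.56 = 31789.45
Difference = |32271.51 − 31789.45| = 482.06

Supplier B is cheaper by GBP 482.06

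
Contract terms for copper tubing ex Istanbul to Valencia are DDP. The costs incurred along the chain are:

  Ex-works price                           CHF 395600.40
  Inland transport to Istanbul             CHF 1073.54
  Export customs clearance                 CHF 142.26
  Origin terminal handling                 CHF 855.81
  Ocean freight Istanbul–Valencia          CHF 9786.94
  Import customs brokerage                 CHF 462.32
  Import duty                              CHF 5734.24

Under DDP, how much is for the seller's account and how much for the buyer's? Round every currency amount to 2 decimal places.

Seller: CHF 413655.51; buyer: CHF 0.00

DDP: the seller bears all costs including import duty.
Seller's account: goods 395600.40 + inland to port 1073.54 + export clearance 142.26 + origin terminal 855.81 + freight 9786.94 + brokerage 462.32 + duty 5734.24 = 413655.51
Buyer's account: 0.00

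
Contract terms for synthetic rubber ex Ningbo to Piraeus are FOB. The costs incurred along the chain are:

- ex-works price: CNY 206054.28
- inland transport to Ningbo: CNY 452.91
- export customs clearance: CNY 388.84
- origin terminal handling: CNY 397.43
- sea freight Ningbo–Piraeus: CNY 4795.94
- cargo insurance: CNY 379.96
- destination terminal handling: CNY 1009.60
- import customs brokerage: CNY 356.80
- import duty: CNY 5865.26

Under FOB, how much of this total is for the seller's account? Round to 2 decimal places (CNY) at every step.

FOB: the seller bears costs until goods are on board at the origin port; the buyer bears freight, insurance and all costs thereafter.
Seller's account: goods 206054.28 + inland to port 452.91 + export clearance 388.84 + origin terminal 397.43 = 207293.46
Buyer's account: freight 4795.94 + insurance 379.96 + destination terminal 1009.60 + brokerage 356.80 + duty 5865.26 = 12407.56

Seller's account: CNY 207293.46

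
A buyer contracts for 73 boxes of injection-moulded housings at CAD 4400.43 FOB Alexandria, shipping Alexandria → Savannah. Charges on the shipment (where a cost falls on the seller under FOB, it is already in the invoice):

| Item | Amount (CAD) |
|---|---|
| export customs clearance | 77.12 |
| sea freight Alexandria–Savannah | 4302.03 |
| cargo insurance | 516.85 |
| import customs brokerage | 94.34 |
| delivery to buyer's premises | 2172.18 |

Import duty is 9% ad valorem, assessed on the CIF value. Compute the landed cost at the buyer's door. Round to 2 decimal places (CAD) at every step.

FOB: the seller bears costs until goods are on board at the origin port; the buyer bears freight, insurance and all costs thereafter.
Already in the invoice (seller's account under FOB): export clearance — exclude.
CIF value = FOB price + freight + insurance = 4400.43 + 4302.03 + 516.85 = 9219.31
Import duty = 9219.31 × 9% = 829.74
Buyer bears: freight 4302.03 + insurance 516.85 + brokerage 94.34 + delivery 2172.18 + duty 829.74 = 7915.14
Landed cost = invoice 4400.43 + 7915.14 = 12315.57

Total landed cost: CAD 12315.57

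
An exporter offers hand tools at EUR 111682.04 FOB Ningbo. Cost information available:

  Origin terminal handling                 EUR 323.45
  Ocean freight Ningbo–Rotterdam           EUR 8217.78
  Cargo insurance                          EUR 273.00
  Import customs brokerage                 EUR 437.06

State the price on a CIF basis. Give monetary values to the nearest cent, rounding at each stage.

CIF price: EUR 120172.82

Not relevant to the conversion: origin terminal — on the seller under both FOB and CIF; already in the FOB price and stays in the CIF price. brokerage — on the buyer under both terms; not part of either seller's price.
From FOB to CIF, the seller additionally bears: freight, insurance.
CIF price = 111682.04 + 8217.78 + 273.00 = 120172.82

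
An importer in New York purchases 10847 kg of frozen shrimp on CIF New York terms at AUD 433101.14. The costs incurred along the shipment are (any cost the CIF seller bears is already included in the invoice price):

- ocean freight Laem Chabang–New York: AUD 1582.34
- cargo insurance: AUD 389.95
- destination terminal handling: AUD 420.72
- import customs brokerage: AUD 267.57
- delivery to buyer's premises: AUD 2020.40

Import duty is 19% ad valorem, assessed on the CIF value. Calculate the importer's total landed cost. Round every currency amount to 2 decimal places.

Total landed cost: AUD 518099.05

CIF: the seller pays costs through ocean freight and marine insurance to the destination port.
Already in the invoice (seller's account under CIF): freight, insurance — exclude.
The CIF price already equals the CIF value: 433101.14
Import duty = 433101.14 × 19% = 82289.22
Buyer bears: destination terminal 420.72 + brokerage 267.57 + delivery 2020.40 + duty 82289.22 = 84997.91
Landed cost = invoice 433101.14 + 84997.91 = 518099.05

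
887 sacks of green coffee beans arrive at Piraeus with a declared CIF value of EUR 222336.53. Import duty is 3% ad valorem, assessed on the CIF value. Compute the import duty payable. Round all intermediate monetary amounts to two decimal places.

Import duty = 222336.53 × 3% = 6670.10

Import duty: EUR 6670.10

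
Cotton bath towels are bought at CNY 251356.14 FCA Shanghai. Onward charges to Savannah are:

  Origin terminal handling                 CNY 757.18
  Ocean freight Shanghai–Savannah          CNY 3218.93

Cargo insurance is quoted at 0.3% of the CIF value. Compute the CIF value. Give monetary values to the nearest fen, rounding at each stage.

CIF value: CNY 256100.55

Let C be the CIF value. C = FCA price + pre-shipment costs + freight + 0.3% × C
C − 0.3% × C = 251356.14 + 757.18 + 3218.93
0.997 × C = 255332.25
C = 255332.25 / 0.997 = 256100.55
Insurance premium = 0.3% × 256100.55 = 768.30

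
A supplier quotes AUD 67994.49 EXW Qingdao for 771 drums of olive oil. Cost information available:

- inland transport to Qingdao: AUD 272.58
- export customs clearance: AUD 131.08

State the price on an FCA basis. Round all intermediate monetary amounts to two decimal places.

From EXW to FCA, the seller additionally bears: inland to port, export clearance.
FCA price = 67994.49 + 272.58 + 131.08 = 68398.15

FCA price: AUD 68398.15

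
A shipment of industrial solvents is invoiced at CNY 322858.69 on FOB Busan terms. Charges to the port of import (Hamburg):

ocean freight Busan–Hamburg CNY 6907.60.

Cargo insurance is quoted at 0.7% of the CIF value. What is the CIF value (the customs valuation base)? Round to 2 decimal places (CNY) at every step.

Let C be the CIF value. C = FOB price + freight + 0.7% × C
C − 0.7% × C = 322858.69 + 6907.60
0.993 × C = 329766.29
C = 329766.29 / 0.993 = 332090.93
Insurance premium = 0.7% × 332090.93 = 2324.64

CIF value: CNY 332090.93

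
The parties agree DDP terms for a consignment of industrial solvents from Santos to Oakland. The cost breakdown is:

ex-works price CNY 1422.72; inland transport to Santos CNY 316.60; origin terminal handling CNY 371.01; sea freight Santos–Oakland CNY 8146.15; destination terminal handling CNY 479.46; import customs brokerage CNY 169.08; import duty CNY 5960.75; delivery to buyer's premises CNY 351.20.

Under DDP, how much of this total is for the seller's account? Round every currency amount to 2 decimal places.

DDP: the seller bears all costs including import duty.
Seller's account: goods 1422.72 + inland to port 316.60 + origin terminal 371.01 + freight 8146.15 + destination terminal 479.46 + brokerage 169.08 + duty 5960.75 + delivery 351.20 = 17216.97
Buyer's account: 0.00

Seller's account: CNY 17216.97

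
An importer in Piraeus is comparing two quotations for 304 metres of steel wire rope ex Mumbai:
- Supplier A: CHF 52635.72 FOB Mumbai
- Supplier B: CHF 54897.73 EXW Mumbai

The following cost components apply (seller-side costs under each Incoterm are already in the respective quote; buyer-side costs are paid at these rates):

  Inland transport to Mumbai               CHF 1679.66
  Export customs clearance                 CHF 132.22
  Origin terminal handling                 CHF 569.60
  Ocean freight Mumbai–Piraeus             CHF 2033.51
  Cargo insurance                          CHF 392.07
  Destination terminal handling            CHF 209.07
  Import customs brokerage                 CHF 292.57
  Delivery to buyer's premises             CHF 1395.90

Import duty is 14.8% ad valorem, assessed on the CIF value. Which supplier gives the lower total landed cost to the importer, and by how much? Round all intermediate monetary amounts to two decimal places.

Supplier A (FOB):
CIF value = FOB price + freight + insurance = 52635.72 + 2033.51 + 392.07 = 55061.30
Import duty = 55061.30 × 14.8% = 8149.07
Buyer bears (A): 2033.51 + 392.07 + 209.07 + 292.57 + 1395.90 = 4323.12
Landed cost (A) = invoice 52635.72 + 4323.12 + duty 8149.07 = 65107.91
Supplier B (EXW):
CIF value = EXW price + inland to port + export clearance + origin terminal + freight + insurance = 54897.73 + 1679.66 + 132.22 + 569.60 + 2033.51 + 392.07 = 59704.79
Import duty = 59704.79 × 14.8% = 8836.31
Buyer bears (B): 1679.66 + 132.22 + 569.60 + 2033.51 + 392.07 + 209.07 + 292.57 + 1395.90 = 6704.60
Landed cost (B) = invoice 54897.73 + 6704.60 + duty 8836.31 = 70438.64
Difference = |65107.91 − 70438.64| = 5330.73

Supplier A is cheaper by CHF 5330.73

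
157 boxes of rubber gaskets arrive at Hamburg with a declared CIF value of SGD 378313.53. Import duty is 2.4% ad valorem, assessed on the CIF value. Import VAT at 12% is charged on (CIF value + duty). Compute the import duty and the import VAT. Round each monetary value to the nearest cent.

Import duty = 378313.53 × 2.4% = 9079.52
VAT base = CIF + duty = 378313.53 + 9079.52 = 387393.05
Import VAT = 387393.05 × 12% = 46487.17

Import duty: SGD 9079.52; import VAT: SGD 46487.17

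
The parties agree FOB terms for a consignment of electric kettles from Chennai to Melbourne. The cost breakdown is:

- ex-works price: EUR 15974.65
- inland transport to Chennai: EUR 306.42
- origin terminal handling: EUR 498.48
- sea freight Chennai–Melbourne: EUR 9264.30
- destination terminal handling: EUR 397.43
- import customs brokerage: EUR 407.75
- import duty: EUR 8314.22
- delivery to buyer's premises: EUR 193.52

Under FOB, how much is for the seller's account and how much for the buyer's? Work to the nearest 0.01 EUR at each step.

FOB: the seller bears costs until goods are on board at the origin port; the buyer bears freight, insurance and all costs thereafter.
Seller's account: goods 15974.65 + inland to port 306.42 + origin terminal 498.48 = 16779.55
Buyer's account: freight 9264.30 + destination terminal 397.43 + brokerage 407.75 + duty 8314.22 + delivery 193.52 = 18577.22

Seller: EUR 16779.55; buyer: EUR 18577.22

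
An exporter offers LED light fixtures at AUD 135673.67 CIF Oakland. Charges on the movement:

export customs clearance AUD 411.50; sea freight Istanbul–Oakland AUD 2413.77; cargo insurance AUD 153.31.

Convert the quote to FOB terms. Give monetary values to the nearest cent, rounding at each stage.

FOB price: AUD 133106.59

Not relevant to the conversion: export clearance — on the seller under both CIF and FOB; already in the CIF price and stays in the FOB price.
From CIF to FOB, the seller no longer bears: freight, insurance.
FOB price = 135673.67 − 2413.77 − 153.31 = 133106.59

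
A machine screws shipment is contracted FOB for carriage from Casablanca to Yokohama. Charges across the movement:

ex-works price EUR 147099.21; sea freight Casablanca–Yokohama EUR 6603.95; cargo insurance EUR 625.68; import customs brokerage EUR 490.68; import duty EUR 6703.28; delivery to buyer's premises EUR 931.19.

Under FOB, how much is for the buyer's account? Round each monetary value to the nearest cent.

FOB: the seller bears costs until goods are on board at the origin port; the buyer bears freight, insurance and all costs thereafter.
Seller's account: goods 147099.21 = 147099.21
Buyer's account: freight 6603.95 + insurance 625.68 + brokerage 490.68 + duty 6703.28 + delivery 931.19 = 15354.78

Buyer's account: EUR 15354.78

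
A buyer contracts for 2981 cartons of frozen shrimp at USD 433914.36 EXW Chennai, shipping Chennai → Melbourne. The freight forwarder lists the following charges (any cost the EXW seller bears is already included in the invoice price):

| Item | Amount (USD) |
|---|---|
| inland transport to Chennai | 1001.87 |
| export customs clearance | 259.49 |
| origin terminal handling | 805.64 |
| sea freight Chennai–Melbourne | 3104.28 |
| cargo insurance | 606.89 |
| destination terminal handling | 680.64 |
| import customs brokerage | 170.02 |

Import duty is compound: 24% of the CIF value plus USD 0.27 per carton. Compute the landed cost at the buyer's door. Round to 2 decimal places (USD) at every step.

Total landed cost: USD 546874.27

EXW: the seller makes goods available at their premises; the buyer bears all onward costs.
CIF value = EXW price + inland to port + export clearance + origin terminal + freight + insurance = 433914.36 + 1001.87 + 259.49 + 805.64 + 3104.28 + 606.89 = 439692.53
Ad valorem component: 439692.53 × 24% = 105526.21
Specific component: 2981 × 0.27 = 804.87
Import duty = 105526.21 + 804.87 = 106331.08
Buyer bears: inland to port 1001.87 + export clearance 259.49 + origin terminal 805.64 + freight 3104.28 + insurance 606.89 + destination terminal 680.64 + brokerage 170.02 + duty 106331.08 = 112959.91
Landed cost = invoice 433914.36 + 112959.91 = 546874.27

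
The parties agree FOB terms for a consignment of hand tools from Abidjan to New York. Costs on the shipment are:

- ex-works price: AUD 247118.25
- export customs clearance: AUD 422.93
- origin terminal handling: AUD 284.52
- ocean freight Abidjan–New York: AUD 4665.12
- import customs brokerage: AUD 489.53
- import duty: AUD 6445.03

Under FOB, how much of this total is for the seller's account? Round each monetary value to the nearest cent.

Seller's account: AUD 247825.70

FOB: the seller bears costs until goods are on board at the origin port; the buyer bears freight, insurance and all costs thereafter.
Seller's account: goods 247118.25 + export clearance 422.93 + origin terminal 284.52 = 247825.70
Buyer's account: freight 4665.12 + brokerage 489.53 + duty 6445.03 = 11599.68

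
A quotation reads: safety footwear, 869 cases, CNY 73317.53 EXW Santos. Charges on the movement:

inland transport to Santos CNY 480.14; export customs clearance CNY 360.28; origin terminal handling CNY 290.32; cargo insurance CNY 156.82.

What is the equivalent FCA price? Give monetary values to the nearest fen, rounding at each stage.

Not relevant to the conversion: origin terminal, insurance — on the buyer under both terms; not part of either seller's price.
From EXW to FCA, the seller additionally bears: inland to port, export clearance.
FCA price = 73317.53 + 480.14 + 360.28 = 74157.95

FCA price: CNY 74157.95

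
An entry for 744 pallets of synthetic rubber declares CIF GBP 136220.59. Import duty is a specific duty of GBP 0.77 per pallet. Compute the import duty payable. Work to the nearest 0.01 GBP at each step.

Import duty: GBP 572.88

Import duty = 744 × 0.77 = 572.88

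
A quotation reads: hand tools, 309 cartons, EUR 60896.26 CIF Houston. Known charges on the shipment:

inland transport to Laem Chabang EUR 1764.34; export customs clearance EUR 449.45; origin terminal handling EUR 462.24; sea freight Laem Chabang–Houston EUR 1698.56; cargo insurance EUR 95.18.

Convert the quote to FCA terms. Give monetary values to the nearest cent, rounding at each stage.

FCA price: EUR 58640.28

Not relevant to the conversion: inland to port, export clearance — on the seller under both CIF and FCA; already in the CIF price and stays in the FCA price.
From CIF to FCA, the seller no longer bears: origin terminal, freight, insurance.
FCA price = 60896.26 − 462.24 − 1698.56 − 95.18 = 58640.28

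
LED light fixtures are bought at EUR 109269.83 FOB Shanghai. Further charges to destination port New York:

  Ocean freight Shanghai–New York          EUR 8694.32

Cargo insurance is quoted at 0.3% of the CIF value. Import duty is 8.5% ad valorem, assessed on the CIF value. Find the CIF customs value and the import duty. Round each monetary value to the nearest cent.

Let C be the CIF value. C = FOB price + freight + 0.3% × C
C − 0.3% × C = 109269.83 + 8694.32
0.997 × C = 117964.15
C = 117964.15 / 0.997 = 118319.11
Insurance premium = 0.3% × 118319.11 = 354.96
Import duty = 118319.11 × 8.5% = 10057.12

CIF value: EUR 118319.11; import duty: EUR 10057.12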